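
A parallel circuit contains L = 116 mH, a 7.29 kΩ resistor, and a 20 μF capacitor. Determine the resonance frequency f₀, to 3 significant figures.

ω₀ = 1/√(LC) = 1/√(0.116 × 2e-05) = 656.5 rad/s
f₀ = ω₀/(2π) = 104 Hz

104 Hz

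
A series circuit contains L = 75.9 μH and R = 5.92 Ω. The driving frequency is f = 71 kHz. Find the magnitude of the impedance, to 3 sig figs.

ω = 2πf = 446100 rad/s
X_L = ωL = 33.9 Ω
Z = 5.92 + j33.9 Ω
|Z| = √(5.92² + 33.9²) = 34.4 Ω

34.4 Ω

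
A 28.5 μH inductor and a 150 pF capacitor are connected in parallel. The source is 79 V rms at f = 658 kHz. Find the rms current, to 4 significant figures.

621.5 mA

ω = 2πf = 4.134e+06 rad/s
X_L = ωL = 117.8 Ω
X_C = 1/(ωC) = 1613 Ω
Parallel: admittances add. Y = 1/(jωL) + jωC
Y = (0 − j0.007867) S
|Y| = 0.007867 S → |Z| = 1/|Y| = 127.1 Ω, ∠Z = −∠Y = 90.00°
I = V/|Z| = 79/127.1 = 621.5 mA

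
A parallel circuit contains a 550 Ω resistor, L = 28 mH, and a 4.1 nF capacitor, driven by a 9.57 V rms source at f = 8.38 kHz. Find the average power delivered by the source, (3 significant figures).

ω = 2πf = 52650 rad/s
X_L = ωL = 1470 Ω
X_C = 1/(ωC) = 4630 Ω
Parallel: admittances add. Y = 1/R + 1/(jωL) + jωC
Y = (0.00182 − j0.000462) S
|Y| = 0.00188 S → |Z| = 1/|Y| = 533 Ω, ∠Z = −∠Y = 14.3°
I = V/|Z| = 18.0 mA
P = VI cos φ = 9.57 × 0.0180 × cos(14.3°) = 167 mW

167 mW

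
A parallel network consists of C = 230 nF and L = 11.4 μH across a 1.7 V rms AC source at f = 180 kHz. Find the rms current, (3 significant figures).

310 mA

ω = 2πf = 1.131e+06 rad/s
X_L = ωL = 12.9 Ω
X_C = 1/(ωC) = 3.84 Ω
Parallel: admittances add. Y = 1/(jωL) + jωC
Y = (0 + j0.183) S
|Y| = 0.183 S → |Z| = 1/|Y| = 5.48 Ω, ∠Z = −∠Y = -90.0°
I = V/|Z| = 1.7/5.48 = 310 mA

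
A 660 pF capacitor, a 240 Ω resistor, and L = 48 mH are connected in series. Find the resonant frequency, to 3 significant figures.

28.3 kHz

ω₀ = 1/√(LC) = 1/√(0.048 × 6.6e-10) = 177700 rad/s
f₀ = ω₀/(2π) = 28.3 kHz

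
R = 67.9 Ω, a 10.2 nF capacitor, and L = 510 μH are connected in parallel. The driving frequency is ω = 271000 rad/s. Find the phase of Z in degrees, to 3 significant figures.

X_L = ωL = 138 Ω
X_C = 1/(ωC) = 362 Ω
Parallel: admittances add. Y = 1/R + 1/(jωL) + jωC
Y = (0.0147 − j0.00447) S
|Y| = 0.0154 S → |Z| = 1/|Y| = 65.0 Ω, ∠Z = −∠Y = 16.9°

16.9°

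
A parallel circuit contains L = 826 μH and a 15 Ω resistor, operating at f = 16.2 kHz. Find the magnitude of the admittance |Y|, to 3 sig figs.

ω = 2πf = 101800 rad/s
X_L = ωL = 84.1 Ω
Parallel: admittances add. Y = 1/R + 1/(jωL)
Y = (0.0667 − j0.0119) S
|Y| = 0.0677 S → |Z| = 1/|Y| = 14.8 Ω, ∠Z = −∠Y = 10.1°

67.7 mS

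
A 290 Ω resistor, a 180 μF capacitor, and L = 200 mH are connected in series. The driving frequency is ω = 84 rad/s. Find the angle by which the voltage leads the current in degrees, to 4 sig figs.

X_L = ωL = 16.80 Ω
X_C = 1/(ωC) = 66.14 Ω
Net reactance X = X_L − X_C = -49.34 Ω
Z = 290.0 − j49.34 Ω
|Z| = √(290.0² + 49.34²) = 294.2 Ω
∠Z = arctan(-49.34/290.0) = -9.655°

-9.655°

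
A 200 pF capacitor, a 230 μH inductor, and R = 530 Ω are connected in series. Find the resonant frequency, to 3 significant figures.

742 kHz

ω₀ = 1/√(LC) = 1/√(0.00023 × 2e-10) = 4.663e+06 rad/s
f₀ = ω₀/(2π) = 742 kHz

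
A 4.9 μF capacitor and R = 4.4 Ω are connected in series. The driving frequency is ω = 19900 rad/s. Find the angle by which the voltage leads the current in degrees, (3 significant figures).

-66.8°

X_C = 1/(ωC) = 10.3 Ω
Z = 4.40 − j10.3 Ω
|Z| = √(4.40² + 10.3²) = 11.2 Ω
∠Z = arctan(-10.3/4.40) = -66.8°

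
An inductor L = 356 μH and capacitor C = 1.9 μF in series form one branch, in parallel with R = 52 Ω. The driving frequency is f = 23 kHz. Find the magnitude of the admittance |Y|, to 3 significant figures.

28.4 mS

ω = 2πf = 144500 rad/s
X_L = ωL = 51.4 Ω
X_C = 1/(ωC) = 3.64 Ω
Branch 1: Z₁ = R = 52.0 Ω
Branch 2 (series LC): Z₂ = j(X_L − X_C) = j47.8 Ω
Parallel: Z = Z₁Z₂/(Z₁+Z₂), |Z| = 35.2 Ω, ∠Z = 47.4°
|Y| = 1/|Z| = 28.4 mS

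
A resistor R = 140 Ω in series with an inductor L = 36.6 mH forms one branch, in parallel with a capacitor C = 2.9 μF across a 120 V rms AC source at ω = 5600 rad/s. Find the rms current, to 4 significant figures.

X_L = ωL = 205.0 Ω
X_C = 1/(ωC) = 61.58 Ω
Branch 1 (R+jX_L): Z₁ = 140.0 + j205.0 Ω, |Z₁| = 248.2 Ω
Branch 2 (−jX_C): Z₂ = −j61.58 Ω
Parallel: Z = Z₁Z₂/(Z₁+Z₂), |Z| = 76.27 Ω, ∠Z = -80.02°
I = V/|Z| = 120/76.27 = 1.573 A

1.573 A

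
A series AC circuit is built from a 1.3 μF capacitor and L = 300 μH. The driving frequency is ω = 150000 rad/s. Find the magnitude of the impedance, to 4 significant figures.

X_L = ωL = 45.00 Ω
X_C = 1/(ωC) = 5.128 Ω
Net reactance X = X_L − X_C = 39.87 Ω
Z = j39.87 Ω
|Z| = √(0² + 39.87²) = 39.87 Ω

39.87 Ω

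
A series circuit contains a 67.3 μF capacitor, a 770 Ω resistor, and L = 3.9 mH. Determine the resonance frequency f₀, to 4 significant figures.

ω₀ = 1/√(LC) = 1/√(0.0039 × 6.73e-05) = 1952 rad/s
f₀ = ω₀/(2π) = 310.7 Hz

310.7 Hz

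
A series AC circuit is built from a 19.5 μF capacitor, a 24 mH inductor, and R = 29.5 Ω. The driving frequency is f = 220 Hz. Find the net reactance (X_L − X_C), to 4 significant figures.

ω = 2πf = 1382 rad/s
X_L = ωL = 33.18 Ω
X_C = 1/(ωC) = 37.10 Ω
X = 33.18 − 37.10 = -3.924 Ω

-3.924 Ω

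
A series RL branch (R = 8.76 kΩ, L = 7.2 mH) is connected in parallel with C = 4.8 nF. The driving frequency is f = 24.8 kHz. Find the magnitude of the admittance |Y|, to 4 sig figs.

ω = 2πf = 155800 rad/s
X_L = ωL = 1122 Ω
X_C = 1/(ωC) = 1337 Ω
Branch 1 (R+jX_L): Z₁ = 8760 + j1122 Ω, |Z₁| = 8832 Ω
Branch 2 (−jX_C): Z₂ = −j1337 Ω
Parallel: Z = Z₁Z₂/(Z₁+Z₂), |Z| = 1348 Ω, ∠Z = -81.30°
|Y| = 1/|Z| = 742.1 μS

742.1 μS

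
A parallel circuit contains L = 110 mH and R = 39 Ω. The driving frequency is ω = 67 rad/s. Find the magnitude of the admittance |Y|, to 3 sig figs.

X_L = ωL = 7.37 Ω
Parallel: admittances add. Y = 1/R + 1/(jωL)
Y = (0.0256 − j0.136) S
|Y| = 0.138 S → |Z| = 1/|Y| = 7.24 Ω, ∠Z = −∠Y = 79.3°

138 mS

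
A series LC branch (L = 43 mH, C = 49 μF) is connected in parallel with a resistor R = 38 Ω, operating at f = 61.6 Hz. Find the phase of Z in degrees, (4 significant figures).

-46.48°

ω = 2πf = 387.0 rad/s
X_L = ωL = 16.64 Ω
X_C = 1/(ωC) = 52.73 Ω
Branch 1: Z₁ = R = 38.00 Ω
Branch 2 (series LC): Z₂ = j(X_L − X_C) = −j36.09 Ω
Parallel: Z = Z₁Z₂/(Z₁+Z₂), |Z| = 26.17 Ω, ∠Z = -46.48°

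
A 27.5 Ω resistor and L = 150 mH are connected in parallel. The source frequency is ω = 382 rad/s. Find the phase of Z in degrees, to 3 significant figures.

X_L = ωL = 57.3 Ω
Parallel: admittances add. Y = 1/R + 1/(jωL)
Y = (0.0364 − j0.0175) S
|Y| = 0.0403 S → |Z| = 1/|Y| = 24.8 Ω, ∠Z = −∠Y = 25.6°

25.6°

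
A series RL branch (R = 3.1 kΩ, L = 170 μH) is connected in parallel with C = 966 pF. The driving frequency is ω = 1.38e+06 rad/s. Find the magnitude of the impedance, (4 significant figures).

X_L = ωL = 234.6 Ω
X_C = 1/(ωC) = 750.1 Ω
Branch 1 (R+jX_L): Z₁ = 3100 + j234.6 Ω, |Z₁| = 3109 Ω
Branch 2 (−jX_C): Z₂ = −j750.1 Ω
Parallel: Z = Z₁Z₂/(Z₁+Z₂), |Z| = 742.1 Ω, ∠Z = -76.23°

742.1 Ω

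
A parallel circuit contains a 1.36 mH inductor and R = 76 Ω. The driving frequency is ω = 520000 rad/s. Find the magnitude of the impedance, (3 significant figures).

X_L = ωL = 707 Ω
Parallel: admittances add. Y = 1/R + 1/(jωL)
Y = (0.0132 − j0.00141) S
|Y| = 0.0132 S → |Z| = 1/|Y| = 75.6 Ω, ∠Z = −∠Y = 6.13°

75.6 Ω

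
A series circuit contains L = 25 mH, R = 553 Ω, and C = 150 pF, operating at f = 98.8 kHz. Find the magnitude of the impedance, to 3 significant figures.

4810 Ω

ω = 2πf = 620800 rad/s
X_L = ωL = 15500 Ω
X_C = 1/(ωC) = 10700 Ω
Net reactance X = X_L − X_C = 4780 Ω
Z = 553 + j4780 Ω
|Z| = √(553² + 4780²) = 4810 Ω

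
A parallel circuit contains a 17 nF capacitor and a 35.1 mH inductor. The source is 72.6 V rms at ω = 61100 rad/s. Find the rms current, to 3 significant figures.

41.6 mA

X_L = ωL = 2140 Ω
X_C = 1/(ωC) = 963 Ω
Parallel: admittances add. Y = 1/(jωL) + jωC
Y = (0 + j0.000572) S
|Y| = 0.000572 S → |Z| = 1/|Y| = 1750 Ω, ∠Z = −∠Y = -90.0°
I = V/|Z| = 72.6/1750 = 41.6 mA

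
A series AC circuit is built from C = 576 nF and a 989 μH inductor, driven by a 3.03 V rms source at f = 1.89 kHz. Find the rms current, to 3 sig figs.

ω = 2πf = 11880 rad/s
X_L = ωL = 11.7 Ω
X_C = 1/(ωC) = 146 Ω
Net reactance X = X_L − X_C = -134 Ω
Z = − j134 Ω
|Z| = √(0² + 134²) = 134 Ω
I = V/|Z| = 3.03/134 = 22.5 mA

22.5 mA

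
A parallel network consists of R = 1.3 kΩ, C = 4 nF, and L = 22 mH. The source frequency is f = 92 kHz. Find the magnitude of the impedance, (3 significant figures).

ω = 2πf = 578100 rad/s
X_L = ωL = 12700 Ω
X_C = 1/(ωC) = 432 Ω
Parallel: admittances add. Y = 1/R + 1/(jωL) + jωC
Y = (0.000769 + j0.00223) S
|Y| = 0.00236 S → |Z| = 1/|Y| = 423 Ω, ∠Z = −∠Y = -71.0°

423 Ω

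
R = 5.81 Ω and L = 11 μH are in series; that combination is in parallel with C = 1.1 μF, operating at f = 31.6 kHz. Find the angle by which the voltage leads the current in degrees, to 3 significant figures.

-47.0°

ω = 2πf = 198500 rad/s
X_L = ωL = 2.18 Ω
X_C = 1/(ωC) = 4.58 Ω
Branch 1 (R+jX_L): Z₁ = 5.81 + j2.18 Ω, |Z₁| = 6.21 Ω
Branch 2 (−jX_C): Z₂ = −j4.58 Ω
Parallel: Z = Z₁Z₂/(Z₁+Z₂), |Z| = 4.52 Ω, ∠Z = -47.0°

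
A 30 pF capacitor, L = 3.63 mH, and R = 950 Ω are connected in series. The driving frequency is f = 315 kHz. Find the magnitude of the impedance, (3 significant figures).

9700 Ω

ω = 2πf = 1.979e+06 rad/s
X_L = ωL = 7180 Ω
X_C = 1/(ωC) = 16800 Ω
Net reactance X = X_L − X_C = -9660 Ω
Z = 950 − j9660 Ω
|Z| = √(950² + 9660²) = 9700 Ω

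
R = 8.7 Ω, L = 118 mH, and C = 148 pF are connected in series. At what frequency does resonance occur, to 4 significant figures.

38.08 kHz

ω₀ = 1/√(LC) = 1/√(0.118 × 1.48e-10) = 239300 rad/s
f₀ = ω₀/(2π) = 38.08 kHz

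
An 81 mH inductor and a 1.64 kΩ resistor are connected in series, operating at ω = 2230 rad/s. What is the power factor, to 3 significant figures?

X_L = ωL = 181 Ω
Z = 1640 + j181 Ω
|Z| = √(1640² + 181²) = 1650 Ω
∠Z = arctan(181/1640) = 6.29°
cos φ = cos(6.29°) = 0.994

0.994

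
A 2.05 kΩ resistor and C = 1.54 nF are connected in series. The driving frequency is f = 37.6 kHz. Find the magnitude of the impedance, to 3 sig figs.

3430 Ω

ω = 2πf = 236200 rad/s
X_C = 1/(ωC) = 2750 Ω
Z = 2050 − j2750 Ω
|Z| = √(2050² + 2750²) = 3430 Ω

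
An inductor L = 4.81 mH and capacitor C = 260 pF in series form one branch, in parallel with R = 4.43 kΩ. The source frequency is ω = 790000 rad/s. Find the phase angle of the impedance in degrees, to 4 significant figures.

-76.44°

X_L = ωL = 3800 Ω
X_C = 1/(ωC) = 4869 Ω
Branch 1: Z₁ = R = 4430 Ω
Branch 2 (series LC): Z₂ = j(X_L − X_C) = −j1069 Ω
Parallel: Z = Z₁Z₂/(Z₁+Z₂), |Z| = 1039 Ω, ∠Z = -76.44°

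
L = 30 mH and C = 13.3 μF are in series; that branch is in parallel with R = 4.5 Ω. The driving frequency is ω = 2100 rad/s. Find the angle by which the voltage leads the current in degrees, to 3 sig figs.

X_L = ωL = 63.0 Ω
X_C = 1/(ωC) = 35.8 Ω
Branch 1: Z₁ = R = 4.50 Ω
Branch 2 (series LC): Z₂ = j(X_L − X_C) = j27.2 Ω
Parallel: Z = Z₁Z₂/(Z₁+Z₂), |Z| = 4.44 Ω, ∠Z = 9.40°

9.40°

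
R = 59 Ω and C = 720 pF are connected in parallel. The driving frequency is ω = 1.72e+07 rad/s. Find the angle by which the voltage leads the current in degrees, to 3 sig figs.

X_C = 1/(ωC) = 80.7 Ω
Parallel: admittances add. Y = 1/R + jωC
Y = (0.0169 + j0.0124) S
|Y| = 0.0210 S → |Z| = 1/|Y| = 47.6 Ω, ∠Z = −∠Y = -36.2°

-36.2°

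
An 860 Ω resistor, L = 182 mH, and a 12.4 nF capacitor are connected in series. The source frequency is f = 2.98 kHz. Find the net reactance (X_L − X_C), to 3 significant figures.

ω = 2πf = 18720 rad/s
X_L = ωL = 3410 Ω
X_C = 1/(ωC) = 4310 Ω
X = 3410 − 4310 = -899 Ω

-899 Ω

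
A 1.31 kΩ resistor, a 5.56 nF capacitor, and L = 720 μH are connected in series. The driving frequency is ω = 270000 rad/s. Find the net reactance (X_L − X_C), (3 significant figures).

X_L = ωL = 194 Ω
X_C = 1/(ωC) = 666 Ω
X = 194 − 666 = -472 Ω

-472 Ω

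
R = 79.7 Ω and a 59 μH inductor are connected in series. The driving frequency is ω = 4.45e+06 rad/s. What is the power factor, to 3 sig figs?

X_L = ωL = 263 Ω
Z = 79.7 + j263 Ω
|Z| = √(79.7² + 263²) = 274 Ω
∠Z = arctan(263/79.7) = 73.1°
cos φ = cos(73.1°) = 0.290

0.290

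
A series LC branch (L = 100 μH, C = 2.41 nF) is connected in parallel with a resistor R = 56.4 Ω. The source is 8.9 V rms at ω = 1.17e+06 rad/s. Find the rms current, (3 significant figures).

X_L = ωL = 117 Ω
X_C = 1/(ωC) = 355 Ω
Branch 1: Z₁ = R = 56.4 Ω
Branch 2 (series LC): Z₂ = j(X_L − X_C) = −j238 Ω
Parallel: Z = Z₁Z₂/(Z₁+Z₂), |Z| = 54.9 Ω, ∠Z = -13.4°
I = V/|Z| = 8.9/54.9 = 162 mA

162 mA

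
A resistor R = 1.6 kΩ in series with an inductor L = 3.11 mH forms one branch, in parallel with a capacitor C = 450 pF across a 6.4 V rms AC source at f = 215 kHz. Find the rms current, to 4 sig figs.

2.610 mA

ω = 2πf = 1.351e+06 rad/s
X_L = ωL = 4201 Ω
X_C = 1/(ωC) = 1645 Ω
Branch 1 (R+jX_L): Z₁ = 1600 + j4201 Ω, |Z₁| = 4496 Ω
Branch 2 (−jX_C): Z₂ = −j1645 Ω
Parallel: Z = Z₁Z₂/(Z₁+Z₂), |Z| = 2452 Ω, ∠Z = -78.81°
I = V/|Z| = 6.4/2452 = 2.610 mA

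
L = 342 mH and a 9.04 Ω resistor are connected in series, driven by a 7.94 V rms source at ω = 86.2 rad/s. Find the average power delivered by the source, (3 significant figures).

X_L = ωL = 29.5 Ω
Z = 9.04 + j29.5 Ω
|Z| = √(9.04² + 29.5²) = 30.8 Ω
∠Z = arctan(29.5/9.04) = 73.0°
I = V/|Z| = 257 mA
P = VI cos φ = 7.94 × 0.257 × cos(73.0°) = 599 mW

599 mW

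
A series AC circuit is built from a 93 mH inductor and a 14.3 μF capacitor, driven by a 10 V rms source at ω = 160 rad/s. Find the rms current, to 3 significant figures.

X_L = ωL = 14.9 Ω
X_C = 1/(ωC) = 437 Ω
Net reactance X = X_L − X_C = -422 Ω
Z = − j422 Ω
|Z| = √(0² + 422²) = 422 Ω
I = V/|Z| = 10/422 = 23.7 mA

23.7 mA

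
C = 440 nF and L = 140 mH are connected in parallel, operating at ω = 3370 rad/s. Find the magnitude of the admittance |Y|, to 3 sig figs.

637 μS

X_L = ωL = 472 Ω
X_C = 1/(ωC) = 674 Ω
Parallel: admittances add. Y = 1/(jωL) + jωC
Y = (0 − j0.000637) S
|Y| = 0.000637 S → |Z| = 1/|Y| = 1570 Ω, ∠Z = −∠Y = 90.0°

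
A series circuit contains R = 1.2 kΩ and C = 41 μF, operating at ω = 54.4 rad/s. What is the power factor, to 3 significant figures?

0.937

X_C = 1/(ωC) = 448 Ω
Z = 1200 − j448 Ω
|Z| = √(1200² + 448²) = 1280 Ω
∠Z = arctan(-448/1200) = -20.5°
cos φ = cos(-20.5°) = 0.937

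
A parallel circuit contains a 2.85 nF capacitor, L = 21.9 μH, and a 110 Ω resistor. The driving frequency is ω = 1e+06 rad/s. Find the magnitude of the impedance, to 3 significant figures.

22.8 Ω

X_L = ωL = 21.9 Ω
X_C = 1/(ωC) = 351 Ω
Parallel: admittances add. Y = 1/R + 1/(jωL) + jωC
Y = (0.00909 − j0.0428) S
|Y| = 0.0438 S → |Z| = 1/|Y| = 22.8 Ω, ∠Z = −∠Y = 78.0°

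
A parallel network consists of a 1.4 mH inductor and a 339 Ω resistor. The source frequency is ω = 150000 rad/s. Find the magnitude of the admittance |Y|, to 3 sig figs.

X_L = ωL = 210 Ω
Parallel: admittances add. Y = 1/R + 1/(jωL)
Y = (0.00295 − j0.00476) S
|Y| = 0.00560 S → |Z| = 1/|Y| = 179 Ω, ∠Z = −∠Y = 58.2°

5.60 mS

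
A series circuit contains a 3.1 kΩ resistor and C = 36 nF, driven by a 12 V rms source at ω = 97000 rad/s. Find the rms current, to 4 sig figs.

3.855 mA

X_C = 1/(ωC) = 286.4 Ω
Z = 3100 − j286.4 Ω
|Z| = √(3100² + 286.4²) = 3113 Ω
I = V/|Z| = 12/3113 = 3.855 mA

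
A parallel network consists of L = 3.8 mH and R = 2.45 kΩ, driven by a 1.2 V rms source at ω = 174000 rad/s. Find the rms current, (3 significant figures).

1.88 mA

X_L = ωL = 661 Ω
Parallel: admittances add. Y = 1/R + 1/(jωL)
Y = (0.000408 − j0.00151) S
|Y| = 0.00157 S → |Z| = 1/|Y| = 638 Ω, ∠Z = −∠Y = 74.9°
I = V/|Z| = 1.2/638 = 1.88 mA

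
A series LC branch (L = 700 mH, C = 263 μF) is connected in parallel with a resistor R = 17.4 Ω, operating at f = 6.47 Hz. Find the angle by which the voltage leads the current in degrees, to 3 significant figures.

-15.0°

ω = 2πf = 40.65 rad/s
X_L = ωL = 28.5 Ω
X_C = 1/(ωC) = 93.5 Ω
Branch 1: Z₁ = R = 17.4 Ω
Branch 2 (series LC): Z₂ = j(X_L − X_C) = −j65.1 Ω
Parallel: Z = Z₁Z₂/(Z₁+Z₂), |Z| = 16.8 Ω, ∠Z = -15.0°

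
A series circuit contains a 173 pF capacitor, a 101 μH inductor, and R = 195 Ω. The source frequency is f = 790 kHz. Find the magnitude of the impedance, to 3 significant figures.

691 Ω

ω = 2πf = 4.964e+06 rad/s
X_L = ωL = 501 Ω
X_C = 1/(ωC) = 1160 Ω
Net reactance X = X_L − X_C = -663 Ω
Z = 195 − j663 Ω
|Z| = √(195² + 663²) = 691 Ω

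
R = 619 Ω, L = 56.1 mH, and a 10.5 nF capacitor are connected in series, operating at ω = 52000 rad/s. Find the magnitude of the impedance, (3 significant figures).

X_L = ωL = 2920 Ω
X_C = 1/(ωC) = 1830 Ω
Net reactance X = X_L − X_C = 1090 Ω
Z = 619 + j1090 Ω
|Z| = √(619² + 1090²) = 1250 Ω

1250 Ω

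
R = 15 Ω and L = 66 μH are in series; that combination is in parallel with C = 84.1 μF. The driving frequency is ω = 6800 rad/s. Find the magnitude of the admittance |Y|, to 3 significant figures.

574 mS

X_L = ωL = 0.449 Ω
X_C = 1/(ωC) = 1.75 Ω
Branch 1 (R+jX_L): Z₁ = 15.0 + j0.449 Ω, |Z₁| = 15.0 Ω
Branch 2 (−jX_C): Z₂ = −j1.75 Ω
Parallel: Z = Z₁Z₂/(Z₁+Z₂), |Z| = 1.74 Ω, ∠Z = -83.3°
|Y| = 1/|Z| = 574 mS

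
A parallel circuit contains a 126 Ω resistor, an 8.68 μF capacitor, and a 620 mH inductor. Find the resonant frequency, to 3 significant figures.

ω₀ = 1/√(LC) = 1/√(0.62 × 8.68e-06) = 431.1 rad/s
f₀ = ω₀/(2π) = 68.6 Hz

68.6 Hz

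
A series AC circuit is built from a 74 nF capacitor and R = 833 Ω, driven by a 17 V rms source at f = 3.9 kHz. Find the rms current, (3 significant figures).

17.0 mA

ω = 2πf = 24500 rad/s
X_C = 1/(ωC) = 551 Ω
Z = 833 − j551 Ω
|Z| = √(833² + 551²) = 999 Ω
I = V/|Z| = 17/999 = 17.0 mA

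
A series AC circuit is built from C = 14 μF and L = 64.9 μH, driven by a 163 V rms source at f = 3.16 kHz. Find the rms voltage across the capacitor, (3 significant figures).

ω = 2πf = 19850 rad/s
X_L = ωL = 1.29 Ω
X_C = 1/(ωC) = 3.60 Ω
Net reactance X = X_L − X_C = -2.31 Ω
Z = − j2.31 Ω
|Z| = √(0² + 2.31²) = 2.31 Ω
I = V/|Z| = 70.6 A
V_C = I·|Z_C| = 70.6 × 3.60 = 254 V

254 V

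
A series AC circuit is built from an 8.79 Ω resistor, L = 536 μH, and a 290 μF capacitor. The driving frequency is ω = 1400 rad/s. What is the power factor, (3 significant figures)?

0.982

X_L = ωL = 0.750 Ω
X_C = 1/(ωC) = 2.46 Ω
Net reactance X = X_L − X_C = -1.71 Ω
Z = 8.79 − j1.71 Ω
|Z| = √(8.79² + 1.71²) = 8.96 Ω
∠Z = arctan(-1.71/8.79) = -11.0°
cos φ = cos(-11.0°) = 0.982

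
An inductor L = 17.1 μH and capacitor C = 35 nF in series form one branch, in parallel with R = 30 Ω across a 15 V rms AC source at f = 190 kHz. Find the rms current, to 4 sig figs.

ω = 2πf = 1.194e+06 rad/s
X_L = ωL = 20.41 Ω
X_C = 1/(ωC) = 23.93 Ω
Branch 1: Z₁ = R = 30.00 Ω
Branch 2 (series LC): Z₂ = j(X_L − X_C) = −j3.519 Ω
Parallel: Z = Z₁Z₂/(Z₁+Z₂), |Z| = 3.495 Ω, ∠Z = -83.31°
I = V/|Z| = 15/3.495 = 4.292 A

4.292 A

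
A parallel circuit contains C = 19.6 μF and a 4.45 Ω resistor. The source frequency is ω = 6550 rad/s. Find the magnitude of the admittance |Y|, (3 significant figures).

259 mS

X_C = 1/(ωC) = 7.79 Ω
Parallel: admittances add. Y = 1/R + jωC
Y = (0.225 + j0.128) S
|Y| = 0.259 S → |Z| = 1/|Y| = 3.86 Ω, ∠Z = −∠Y = -29.7°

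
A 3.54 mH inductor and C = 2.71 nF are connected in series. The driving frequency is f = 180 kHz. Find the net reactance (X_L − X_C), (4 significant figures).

ω = 2πf = 1.131e+06 rad/s
X_L = ωL = 4004 Ω
X_C = 1/(ωC) = 326.3 Ω
X = 4004 − 326.3 = 3677 Ω

3677 Ω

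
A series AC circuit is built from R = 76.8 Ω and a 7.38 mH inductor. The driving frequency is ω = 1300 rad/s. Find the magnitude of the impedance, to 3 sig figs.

X_L = ωL = 9.59 Ω
Z = 76.8 + j9.59 Ω
|Z| = √(76.8² + 9.59²) = 77.4 Ω

77.4 Ω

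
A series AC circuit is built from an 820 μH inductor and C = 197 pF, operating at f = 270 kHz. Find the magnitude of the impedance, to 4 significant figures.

ω = 2πf = 1.696e+06 rad/s
X_L = ωL = 1391 Ω
X_C = 1/(ωC) = 2992 Ω
Net reactance X = X_L − X_C = -1601 Ω
Z = − j1601 Ω
|Z| = √(0² + 1601²) = 1601 Ω

1601 Ω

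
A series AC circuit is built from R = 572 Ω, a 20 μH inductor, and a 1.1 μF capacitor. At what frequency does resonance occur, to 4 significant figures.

33.93 kHz

ω₀ = 1/√(LC) = 1/√(2e-05 × 1.1e-06) = 213200 rad/s
f₀ = ω₀/(2π) = 33.93 kHz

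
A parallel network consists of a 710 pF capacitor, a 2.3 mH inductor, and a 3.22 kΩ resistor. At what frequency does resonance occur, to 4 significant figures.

124.5 kHz

ω₀ = 1/√(LC) = 1/√(0.0023 × 7.1e-10) = 782500 rad/s
f₀ = ω₀/(2π) = 124.5 kHz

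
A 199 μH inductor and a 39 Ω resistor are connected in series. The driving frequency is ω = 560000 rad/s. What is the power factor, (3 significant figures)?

0.330

X_L = ωL = 111 Ω
Z = 39.0 + j111 Ω
|Z| = √(39.0² + 111²) = 118 Ω
∠Z = arctan(111/39.0) = 70.7°
cos φ = cos(70.7°) = 0.330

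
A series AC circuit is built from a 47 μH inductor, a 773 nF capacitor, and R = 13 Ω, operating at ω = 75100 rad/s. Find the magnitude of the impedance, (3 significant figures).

18.9 Ω

X_L = ωL = 3.53 Ω
X_C = 1/(ωC) = 17.2 Ω
Net reactance X = X_L − X_C = -13.7 Ω
Z = 13.0 − j13.7 Ω
|Z| = √(13.0² + 13.7²) = 18.9 Ω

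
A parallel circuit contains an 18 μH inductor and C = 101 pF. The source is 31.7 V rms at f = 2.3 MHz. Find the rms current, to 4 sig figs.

75.60 mA

ω = 2πf = 1.445e+07 rad/s
X_L = ωL = 260.1 Ω
X_C = 1/(ωC) = 685.1 Ω
Parallel: admittances add. Y = 1/(jωL) + jωC
Y = (0 − j0.002385) S
|Y| = 0.002385 S → |Z| = 1/|Y| = 419.3 Ω, ∠Z = −∠Y = 90.00°
I = V/|Z| = 31.7/419.3 = 75.60 mA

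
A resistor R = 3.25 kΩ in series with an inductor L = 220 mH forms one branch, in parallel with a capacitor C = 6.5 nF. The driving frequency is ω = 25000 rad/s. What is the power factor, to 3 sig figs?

0.944

X_L = ωL = 5500 Ω
X_C = 1/(ωC) = 6150 Ω
Branch 1 (R+jX_L): Z₁ = 3250 + j5500 Ω, |Z₁| = 6390 Ω
Branch 2 (−jX_C): Z₂ = −j6150 Ω
Parallel: Z = Z₁Z₂/(Z₁+Z₂), |Z| = 11900 Ω, ∠Z = -19.2°
cos φ = cos(-19.2°) = 0.944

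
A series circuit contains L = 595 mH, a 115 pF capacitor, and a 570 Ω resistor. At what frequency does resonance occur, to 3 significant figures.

ω₀ = 1/√(LC) = 1/√(0.595 × 1.15e-10) = 120900 rad/s
f₀ = ω₀/(2π) = 19.2 kHz

19.2 kHz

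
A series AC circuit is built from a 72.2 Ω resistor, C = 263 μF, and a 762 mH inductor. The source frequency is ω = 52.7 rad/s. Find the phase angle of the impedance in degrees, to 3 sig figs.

X_L = ωL = 40.2 Ω
X_C = 1/(ωC) = 72.1 Ω
Net reactance X = X_L − X_C = -32.0 Ω
Z = 72.2 − j32.0 Ω
|Z| = √(72.2² + 32.0²) = 79.0 Ω
∠Z = arctan(-32.0/72.2) = -23.9°

-23.9°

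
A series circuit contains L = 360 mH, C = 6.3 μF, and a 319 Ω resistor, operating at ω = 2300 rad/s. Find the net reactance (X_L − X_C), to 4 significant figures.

759.0 Ω

X_L = ωL = 828.0 Ω
X_C = 1/(ωC) = 69.01 Ω
X = 828.0 − 69.01 = 759.0 Ω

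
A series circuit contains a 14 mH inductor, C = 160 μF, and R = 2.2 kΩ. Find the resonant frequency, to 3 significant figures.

ω₀ = 1/√(LC) = 1/√(0.014 × 0.00016) = 668.2 rad/s
f₀ = ω₀/(2π) = 106 Hz

106 Hz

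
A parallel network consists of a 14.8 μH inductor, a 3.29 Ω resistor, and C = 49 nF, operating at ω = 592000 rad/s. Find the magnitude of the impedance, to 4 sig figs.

3.168 Ω

X_L = ωL = 8.762 Ω
X_C = 1/(ωC) = 34.47 Ω
Parallel: admittances add. Y = 1/R + 1/(jωL) + jωC
Y = (0.3040 − j0.08513) S
|Y| = 0.3156 S → |Z| = 1/|Y| = 3.168 Ω, ∠Z = −∠Y = 15.65°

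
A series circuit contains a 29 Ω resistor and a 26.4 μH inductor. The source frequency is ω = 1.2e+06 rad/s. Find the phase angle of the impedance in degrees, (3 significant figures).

47.5°

X_L = ωL = 31.7 Ω
Z = 29.0 + j31.7 Ω
|Z| = √(29.0² + 31.7²) = 42.9 Ω
∠Z = arctan(31.7/29.0) = 47.5°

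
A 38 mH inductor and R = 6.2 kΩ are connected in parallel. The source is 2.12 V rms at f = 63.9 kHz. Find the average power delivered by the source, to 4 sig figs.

724.9 μW

ω = 2πf = 401500 rad/s
X_L = ωL = 15260 Ω
Parallel: admittances add. Y = 1/R + 1/(jωL)
Y = (0.0001613 − j6.554e-05) S
|Y| = 0.0001741 S → |Z| = 1/|Y| = 5744 Ω, ∠Z = −∠Y = 22.12°
I = V/|Z| = 369.1 μA
P = VI cos φ = 2.12 × 0.0003691 × cos(22.12°) = 724.9 μW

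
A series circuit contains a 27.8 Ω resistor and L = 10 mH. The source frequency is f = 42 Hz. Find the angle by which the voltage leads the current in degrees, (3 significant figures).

5.42°

ω = 2πf = 263.9 rad/s
X_L = ωL = 2.64 Ω
Z = 27.8 + j2.64 Ω
|Z| = √(27.8² + 2.64²) = 27.9 Ω
∠Z = arctan(2.64/27.8) = 5.42°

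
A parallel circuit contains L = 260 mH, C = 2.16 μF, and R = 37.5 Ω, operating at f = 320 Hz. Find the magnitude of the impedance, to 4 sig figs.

37.35 Ω

ω = 2πf = 2011 rad/s
X_L = ωL = 522.8 Ω
X_C = 1/(ωC) = 230.3 Ω
Parallel: admittances add. Y = 1/R + 1/(jωL) + jωC
Y = (0.02667 + j0.002430) S
|Y| = 0.02678 S → |Z| = 1/|Y| = 37.35 Ω, ∠Z = −∠Y = -5.207°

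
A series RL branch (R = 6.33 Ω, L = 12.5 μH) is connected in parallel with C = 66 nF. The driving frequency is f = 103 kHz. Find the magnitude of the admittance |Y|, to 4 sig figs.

ω = 2πf = 647200 rad/s
X_L = ωL = 8.090 Ω
X_C = 1/(ωC) = 23.41 Ω
Branch 1 (R+jX_L): Z₁ = 6.330 + j8.090 Ω, |Z₁| = 10.27 Ω
Branch 2 (−jX_C): Z₂ = −j23.41 Ω
Parallel: Z = Z₁Z₂/(Z₁+Z₂), |Z| = 14.51 Ω, ∠Z = 29.51°
|Y| = 1/|Z| = 68.94 mS

68.94 mS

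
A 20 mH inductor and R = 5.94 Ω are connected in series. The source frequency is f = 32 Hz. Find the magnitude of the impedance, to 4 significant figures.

7.173 Ω

ω = 2πf = 201.1 rad/s
X_L = ωL = 4.021 Ω
Z = 5.940 + j4.021 Ω
|Z| = √(5.940² + 4.021²) = 7.173 Ω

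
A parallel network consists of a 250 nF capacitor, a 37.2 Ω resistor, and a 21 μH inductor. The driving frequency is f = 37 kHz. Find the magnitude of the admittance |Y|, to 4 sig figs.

ω = 2πf = 232500 rad/s
X_L = ωL = 4.882 Ω
X_C = 1/(ωC) = 17.21 Ω
Parallel: admittances add. Y = 1/R + 1/(jωL) + jωC
Y = (0.02688 − j0.1467) S
|Y| = 0.1492 S → |Z| = 1/|Y| = 6.704 Ω, ∠Z = −∠Y = 79.62°

149.2 mS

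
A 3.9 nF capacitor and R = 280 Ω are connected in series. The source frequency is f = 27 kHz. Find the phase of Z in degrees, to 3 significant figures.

ω = 2πf = 169600 rad/s
X_C = 1/(ωC) = 1510 Ω
Z = 280 − j1510 Ω
|Z| = √(280² + 1510²) = 1540 Ω
∠Z = arctan(-1510/280) = -79.5°

-79.5°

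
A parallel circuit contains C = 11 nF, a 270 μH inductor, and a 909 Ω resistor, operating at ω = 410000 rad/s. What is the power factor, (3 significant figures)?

X_L = ωL = 111 Ω
X_C = 1/(ωC) = 222 Ω
Parallel: admittances add. Y = 1/R + 1/(jωL) + jωC
Y = (0.00110 − j0.00452) S
|Y| = 0.00466 S → |Z| = 1/|Y| = 215 Ω, ∠Z = −∠Y = 76.3°
cos φ = cos(76.3°) = 0.236

0.236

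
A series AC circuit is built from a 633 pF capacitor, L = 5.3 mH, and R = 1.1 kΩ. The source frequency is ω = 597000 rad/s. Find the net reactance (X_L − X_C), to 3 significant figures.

X_L = ωL = 3160 Ω
X_C = 1/(ωC) = 2650 Ω
X = 3160 − 2650 = 518 Ω

518 Ω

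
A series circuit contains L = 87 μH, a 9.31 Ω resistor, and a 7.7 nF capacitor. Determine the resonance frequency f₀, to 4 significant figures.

ω₀ = 1/√(LC) = 1/√(8.7e-05 × 7.7e-09) = 1.222e+06 rad/s
f₀ = ω₀/(2π) = 194.5 kHz

194.5 kHz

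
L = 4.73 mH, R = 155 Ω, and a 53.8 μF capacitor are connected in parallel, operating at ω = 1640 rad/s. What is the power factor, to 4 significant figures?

0.1566

X_L = ωL = 7.757 Ω
X_C = 1/(ωC) = 11.33 Ω
Parallel: admittances add. Y = 1/R + 1/(jωL) + jωC
Y = (0.006452 − j0.04068) S
|Y| = 0.04119 S → |Z| = 1/|Y| = 24.28 Ω, ∠Z = −∠Y = 80.99°
cos φ = cos(80.99°) = 0.1566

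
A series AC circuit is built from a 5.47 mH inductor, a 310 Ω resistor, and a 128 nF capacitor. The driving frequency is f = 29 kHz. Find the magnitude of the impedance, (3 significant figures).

1000 Ω

ω = 2πf = 182200 rad/s
X_L = ωL = 997 Ω
X_C = 1/(ωC) = 42.9 Ω
Net reactance X = X_L − X_C = 954 Ω
Z = 310 + j954 Ω
|Z| = √(310² + 954²) = 1000 Ω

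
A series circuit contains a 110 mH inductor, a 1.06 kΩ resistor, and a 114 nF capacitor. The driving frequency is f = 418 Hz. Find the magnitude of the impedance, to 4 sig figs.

ω = 2πf = 2626 rad/s
X_L = ωL = 288.9 Ω
X_C = 1/(ωC) = 3340 Ω
Net reactance X = X_L − X_C = -3051 Ω
Z = 1060 − j3051 Ω
|Z| = √(1060² + 3051²) = 3230 Ω

3230 Ω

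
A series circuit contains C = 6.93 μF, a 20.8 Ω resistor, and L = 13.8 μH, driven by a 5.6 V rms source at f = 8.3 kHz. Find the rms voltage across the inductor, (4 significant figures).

ω = 2πf = 52150 rad/s
X_L = ωL = 0.7197 Ω
X_C = 1/(ωC) = 2.767 Ω
Net reactance X = X_L − X_C = -2.047 Ω
Z = 20.80 − j2.047 Ω
|Z| = √(20.80² + 2.047²) = 20.90 Ω
I = V/|Z| = 267.9 mA
V_L = I·|Z_L| = 0.2679 × 0.7197 = 0.1928 V

0.1928 V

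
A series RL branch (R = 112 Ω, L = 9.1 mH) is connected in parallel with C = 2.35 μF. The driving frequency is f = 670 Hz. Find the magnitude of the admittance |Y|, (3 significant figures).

10.7 mS

ω = 2πf = 4210 rad/s
X_L = ωL = 38.3 Ω
X_C = 1/(ωC) = 101 Ω
Branch 1 (R+jX_L): Z₁ = 112 + j38.3 Ω, |Z₁| = 118 Ω
Branch 2 (−jX_C): Z₂ = −j101 Ω
Parallel: Z = Z₁Z₂/(Z₁+Z₂), |Z| = 93.2 Ω, ∠Z = -41.8°
|Y| = 1/|Z| = 10.7 mS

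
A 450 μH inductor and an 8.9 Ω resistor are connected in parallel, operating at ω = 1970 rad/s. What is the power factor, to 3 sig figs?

X_L = ωL = 0.886 Ω
Parallel: admittances add. Y = 1/R + 1/(jωL)
Y = (0.112 − j1.13) S
|Y| = 1.13 S → |Z| = 1/|Y| = 0.882 Ω, ∠Z = −∠Y = 84.3°
cos φ = cos(84.3°) = 0.0991

0.0991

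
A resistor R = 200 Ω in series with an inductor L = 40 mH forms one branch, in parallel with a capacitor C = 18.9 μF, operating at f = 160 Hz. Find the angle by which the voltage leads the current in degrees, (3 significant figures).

ω = 2πf = 1005 rad/s
X_L = ωL = 40.2 Ω
X_C = 1/(ωC) = 52.6 Ω
Branch 1 (R+jX_L): Z₁ = 200 + j40.2 Ω, |Z₁| = 204 Ω
Branch 2 (−jX_C): Z₂ = −j52.6 Ω
Parallel: Z = Z₁Z₂/(Z₁+Z₂), |Z| = 53.6 Ω, ∠Z = -75.1°

-75.1°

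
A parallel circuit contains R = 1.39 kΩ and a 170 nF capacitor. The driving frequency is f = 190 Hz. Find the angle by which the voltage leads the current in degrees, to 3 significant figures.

ω = 2πf = 1194 rad/s
X_C = 1/(ωC) = 4930 Ω
Parallel: admittances add. Y = 1/R + jωC
Y = (0.000719 + j0.000203) S
|Y| = 0.000748 S → |Z| = 1/|Y| = 1340 Ω, ∠Z = −∠Y = -15.8°

-15.8°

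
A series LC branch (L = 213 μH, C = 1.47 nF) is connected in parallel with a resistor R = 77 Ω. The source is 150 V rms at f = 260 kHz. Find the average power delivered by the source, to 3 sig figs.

292 W

ω = 2πf = 1.634e+06 rad/s
X_L = ωL = 348 Ω
X_C = 1/(ωC) = 416 Ω
Branch 1: Z₁ = R = 77.0 Ω
Branch 2 (series LC): Z₂ = j(X_L − X_C) = −j68.5 Ω
Parallel: Z = Z₁Z₂/(Z₁+Z₂), |Z| = 51.2 Ω, ∠Z = -48.4°
I = V/|Z| = 2.93 A
P = VI cos φ = 150 × 2.93 × cos(-48.4°) = 292 W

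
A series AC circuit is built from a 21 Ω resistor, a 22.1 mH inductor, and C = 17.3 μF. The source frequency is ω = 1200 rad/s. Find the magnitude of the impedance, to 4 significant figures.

30.16 Ω

X_L = ωL = 26.52 Ω
X_C = 1/(ωC) = 48.17 Ω
Net reactance X = X_L − X_C = -21.65 Ω
Z = 21.00 − j21.65 Ω
|Z| = √(21.00² + 21.65²) = 30.16 Ω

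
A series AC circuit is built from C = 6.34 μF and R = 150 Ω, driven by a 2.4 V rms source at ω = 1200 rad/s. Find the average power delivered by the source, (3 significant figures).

X_C = 1/(ωC) = 131 Ω
Z = 150 − j131 Ω
|Z| = √(150² + 131²) = 199 Ω
∠Z = arctan(-131/150) = -41.2°
I = V/|Z| = 12.0 mA
P = VI cos φ = 2.4 × 0.0120 × cos(-41.2°) = 21.7 mW

21.7 mW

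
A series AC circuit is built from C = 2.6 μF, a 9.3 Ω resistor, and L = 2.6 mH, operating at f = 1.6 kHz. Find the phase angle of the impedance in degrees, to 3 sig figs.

-52.5°

ω = 2πf = 10050 rad/s
X_L = ωL = 26.1 Ω
X_C = 1/(ωC) = 38.3 Ω
Net reactance X = X_L − X_C = -12.1 Ω
Z = 9.30 − j12.1 Ω
|Z| = √(9.30² + 12.1²) = 15.3 Ω
∠Z = arctan(-12.1/9.30) = -52.5°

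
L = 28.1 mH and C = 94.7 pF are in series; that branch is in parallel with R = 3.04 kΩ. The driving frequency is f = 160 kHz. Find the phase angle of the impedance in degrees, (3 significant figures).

ω = 2πf = 1.005e+06 rad/s
X_L = ωL = 28200 Ω
X_C = 1/(ωC) = 10500 Ω
Branch 1: Z₁ = R = 3040 Ω
Branch 2 (series LC): Z₂ = j(X_L − X_C) = j17700 Ω
Parallel: Z = Z₁Z₂/(Z₁+Z₂), |Z| = 3000 Ω, ∠Z = 9.72°

9.72°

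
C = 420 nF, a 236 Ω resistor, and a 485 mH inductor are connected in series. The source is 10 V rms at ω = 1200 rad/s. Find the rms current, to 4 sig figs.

7.033 mA

X_L = ωL = 582.0 Ω
X_C = 1/(ωC) = 1984 Ω
Net reactance X = X_L − X_C = -1402 Ω
Z = 236.0 − j1402 Ω
|Z| = √(236.0² + 1402²) = 1422 Ω
I = V/|Z| = 10/1422 = 7.033 mA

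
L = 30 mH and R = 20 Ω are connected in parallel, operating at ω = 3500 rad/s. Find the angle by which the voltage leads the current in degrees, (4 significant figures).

X_L = ωL = 105.0 Ω
Parallel: admittances add. Y = 1/R + 1/(jωL)
Y = (0.05000 − j0.009524) S
|Y| = 0.05090 S → |Z| = 1/|Y| = 19.65 Ω, ∠Z = −∠Y = 10.78°

10.78°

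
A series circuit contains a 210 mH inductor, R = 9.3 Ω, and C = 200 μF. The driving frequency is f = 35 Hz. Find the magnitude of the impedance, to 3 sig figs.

ω = 2πf = 219.9 rad/s
X_L = ωL = 46.2 Ω
X_C = 1/(ωC) = 22.7 Ω
Net reactance X = X_L − X_C = 23.4 Ω
Z = 9.30 + j23.4 Ω
|Z| = √(9.30² + 23.4²) = 25.2 Ω

25.2 Ω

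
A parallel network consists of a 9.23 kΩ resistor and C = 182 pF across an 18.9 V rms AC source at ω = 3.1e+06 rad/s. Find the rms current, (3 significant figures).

10.9 mA

X_C = 1/(ωC) = 1770 Ω
Parallel: admittances add. Y = 1/R + jωC
Y = (0.000108 + j0.000564) S
|Y| = 0.000575 S → |Z| = 1/|Y| = 1740 Ω, ∠Z = −∠Y = -79.1°
I = V/|Z| = 18.9/1740 = 10.9 mA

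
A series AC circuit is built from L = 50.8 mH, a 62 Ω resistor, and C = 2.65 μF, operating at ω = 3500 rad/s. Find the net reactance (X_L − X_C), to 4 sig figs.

69.98 Ω

X_L = ωL = 177.8 Ω
X_C = 1/(ωC) = 107.8 Ω
X = 177.8 − 107.8 = 69.98 Ω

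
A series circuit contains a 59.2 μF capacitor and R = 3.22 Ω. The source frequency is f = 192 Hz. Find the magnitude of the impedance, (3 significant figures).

14.4 Ω

ω = 2πf = 1206 rad/s
X_C = 1/(ωC) = 14.0 Ω
Z = 3.22 − j14.0 Ω
|Z| = √(3.22² + 14.0²) = 14.4 Ω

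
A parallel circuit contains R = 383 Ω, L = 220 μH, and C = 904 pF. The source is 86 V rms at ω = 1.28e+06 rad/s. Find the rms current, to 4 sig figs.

304.6 mA

X_L = ωL = 281.6 Ω
X_C = 1/(ωC) = 864.2 Ω
Parallel: admittances add. Y = 1/R + 1/(jωL) + jωC
Y = (0.002611 − j0.002394) S
|Y| = 0.003542 S → |Z| = 1/|Y| = 282.3 Ω, ∠Z = −∠Y = 42.52°
I = V/|Z| = 86/282.3 = 304.6 mA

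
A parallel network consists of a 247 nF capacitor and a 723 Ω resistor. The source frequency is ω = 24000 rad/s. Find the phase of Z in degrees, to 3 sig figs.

-76.9°

X_C = 1/(ωC) = 169 Ω
Parallel: admittances add. Y = 1/R + jωC
Y = (0.00138 + j0.00593) S
|Y| = 0.00609 S → |Z| = 1/|Y| = 164 Ω, ∠Z = −∠Y = -76.9°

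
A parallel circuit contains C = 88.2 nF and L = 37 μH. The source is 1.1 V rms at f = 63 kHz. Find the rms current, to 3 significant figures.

ω = 2πf = 395800 rad/s
X_L = ωL = 14.6 Ω
X_C = 1/(ωC) = 28.6 Ω
Parallel: admittances add. Y = 1/(jωL) + jωC
Y = (0 − j0.0334) S
|Y| = 0.0334 S → |Z| = 1/|Y| = 30.0 Ω, ∠Z = −∠Y = 90.0°
I = V/|Z| = 1.1/30.0 = 36.7 mA

36.7 mA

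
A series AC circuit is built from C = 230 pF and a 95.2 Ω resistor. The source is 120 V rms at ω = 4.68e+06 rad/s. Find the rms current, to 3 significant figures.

X_C = 1/(ωC) = 929 Ω
Z = 95.2 − j929 Ω
|Z| = √(95.2² + 929²) = 934 Ω
I = V/|Z| = 120/934 = 128 mA

128 mA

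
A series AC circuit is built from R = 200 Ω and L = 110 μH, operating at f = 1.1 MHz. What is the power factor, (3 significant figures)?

0.254

ω = 2πf = 6.912e+06 rad/s
X_L = ωL = 760 Ω
Z = 200 + j760 Ω
|Z| = √(200² + 760²) = 786 Ω
∠Z = arctan(760/200) = 75.3°
cos φ = cos(75.3°) = 0.254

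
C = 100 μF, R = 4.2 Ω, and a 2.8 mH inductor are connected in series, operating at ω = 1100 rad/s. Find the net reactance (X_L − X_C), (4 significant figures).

X_L = ωL = 3.080 Ω
X_C = 1/(ωC) = 9.091 Ω
X = 3.080 − 9.091 = -6.011 Ω

-6.011 Ω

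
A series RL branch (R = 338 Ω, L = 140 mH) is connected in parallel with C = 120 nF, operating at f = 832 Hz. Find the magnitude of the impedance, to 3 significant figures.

1390 Ω

ω = 2πf = 5228 rad/s
X_L = ωL = 732 Ω
X_C = 1/(ωC) = 1590 Ω
Branch 1 (R+jX_L): Z₁ = 338 + j732 Ω, |Z₁| = 806 Ω
Branch 2 (−jX_C): Z₂ = −j1590 Ω
Parallel: Z = Z₁Z₂/(Z₁+Z₂), |Z| = 1390 Ω, ∠Z = 43.8°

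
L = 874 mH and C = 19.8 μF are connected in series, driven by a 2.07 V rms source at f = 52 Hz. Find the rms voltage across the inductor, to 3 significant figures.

4.51 V

ω = 2πf = 326.7 rad/s
X_L = ωL = 286 Ω
X_C = 1/(ωC) = 155 Ω
Net reactance X = X_L − X_C = 131 Ω
Z = j131 Ω
|Z| = √(0² + 131²) = 131 Ω
I = V/|Z| = 15.8 mA
V_L = I·|Z_L| = 0.0158 × 286 = 4.51 V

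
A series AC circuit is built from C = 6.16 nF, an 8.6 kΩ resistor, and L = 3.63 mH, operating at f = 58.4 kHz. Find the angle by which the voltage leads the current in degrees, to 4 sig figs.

5.906°

ω = 2πf = 366900 rad/s
X_L = ωL = 1332 Ω
X_C = 1/(ωC) = 442.4 Ω
Net reactance X = X_L − X_C = 889.6 Ω
Z = 8600 + j889.6 Ω
|Z| = √(8600² + 889.6²) = 8646 Ω
∠Z = arctan(889.6/8600) = 5.906°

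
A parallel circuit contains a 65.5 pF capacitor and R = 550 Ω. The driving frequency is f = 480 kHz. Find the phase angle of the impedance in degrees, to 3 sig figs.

-6.20°

ω = 2πf = 3.016e+06 rad/s
X_C = 1/(ωC) = 5060 Ω
Parallel: admittances add. Y = 1/R + jωC
Y = (0.00182 + j0.000198) S
|Y| = 0.00183 S → |Z| = 1/|Y| = 547 Ω, ∠Z = −∠Y = -6.20°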